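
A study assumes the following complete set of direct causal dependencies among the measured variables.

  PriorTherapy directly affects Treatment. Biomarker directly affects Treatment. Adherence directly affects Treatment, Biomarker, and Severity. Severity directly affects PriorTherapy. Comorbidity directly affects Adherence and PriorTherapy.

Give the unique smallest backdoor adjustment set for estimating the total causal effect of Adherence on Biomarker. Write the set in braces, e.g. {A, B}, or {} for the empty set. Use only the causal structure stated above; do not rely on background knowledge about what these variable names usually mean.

{}

Variables eligible for adjustment (non-descendants of Adherence, excluding Adherence and Biomarker): {Comorbidity}.
Backdoor paths from Adherence to Biomarker:
  P1: Adherence <- Comorbidity -> PriorTherapy -> Treatment <- Biomarker
Each backdoor path contains an unconditioned collider, so every path is already blocked with the empty conditioning set:
  P1: blocked at collider Treatment (neither it nor any descendant is in the conditioning set).
The empty set is therefore the unique smallest valid set.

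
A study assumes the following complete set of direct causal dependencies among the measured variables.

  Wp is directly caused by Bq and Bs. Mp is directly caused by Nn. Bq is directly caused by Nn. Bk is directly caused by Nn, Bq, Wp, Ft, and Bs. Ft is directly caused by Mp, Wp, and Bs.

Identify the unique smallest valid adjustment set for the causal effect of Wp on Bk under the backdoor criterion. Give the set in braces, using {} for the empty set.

{Bq, Bs}

Variables eligible for adjustment (non-descendants of Wp, excluding Wp and Bk): {Bq, Bs, Mp, Nn}.
Backdoor paths from Wp to Bk:
  P1: Wp <- Bs -> Ft <- Mp <- Nn -> Bq -> Bk
  P2: Wp <- Bs -> Ft <- Mp <- Nn -> Bk
  P3: Wp <- Bs -> Ft -> Bk
  P4: Wp <- Bs -> Bk
  P5: Wp <- Bq <- Nn -> Mp -> Ft <- Bs -> Bk
  P6: Wp <- Bq <- Nn -> Mp -> Ft -> Bk
  P7: Wp <- Bq <- Nn -> Bk
  P8: Wp <- Bq -> Bk
The empty set is not sufficient: P3 (Wp <- Bs -> Ft -> Bk) has no collider blocking it and no conditioned non-collider, so it is open.
Try {Bq, Bs}:
  P1: blocked at fork node Bs ∈ conditioning set.
  P2: blocked at fork node Bs ∈ conditioning set.
  P3: blocked at fork node Bs ∈ conditioning set.
  P4: blocked at fork node Bs ∈ conditioning set.
  P5: blocked at chain node Bq ∈ conditioning set.
  P6: blocked at chain node Bq ∈ conditioning set.
  P7: blocked at chain node Bq ∈ conditioning set.
  P8: blocked at fork node Bq ∈ conditioning set.
{Bq, Bs} contains no descendant of Wp and blocks every backdoor path.
Every element of {Bq, Bs} is needed (dropping Bq leaves P6 open; dropping Bs leaves P3 open), so no proper subset is valid.
Among all size-2 subsets of the eligible variables, only {Bq, Bs} blocks every backdoor path, so it is the unique smallest valid adjustment set.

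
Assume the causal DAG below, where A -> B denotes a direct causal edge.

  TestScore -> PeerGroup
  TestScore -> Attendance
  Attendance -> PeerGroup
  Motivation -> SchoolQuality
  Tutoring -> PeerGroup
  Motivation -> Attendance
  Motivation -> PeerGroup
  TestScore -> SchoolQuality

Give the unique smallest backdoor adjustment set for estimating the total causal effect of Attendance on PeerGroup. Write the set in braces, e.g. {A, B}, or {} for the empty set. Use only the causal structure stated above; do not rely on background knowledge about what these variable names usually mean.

Variables eligible for adjustment (non-descendants of Attendance, excluding Attendance and PeerGroup): {Motivation, SchoolQuality, TestScore, Tutoring}.
Backdoor paths from Attendance to PeerGroup:
  P1: Attendance <- Motivation -> SchoolQuality <- TestScore -> PeerGroup
  P2: Attendance <- Motivation -> PeerGroup
  P3: Attendance <- TestScore -> SchoolQuality <- Motivation -> PeerGroup
  P4: Attendance <- TestScore -> PeerGroup
The empty set is not sufficient: P2 (Attendance <- Motivation -> PeerGroup) has no collider blocking it and no conditioned non-collider, so it is open.
Try {Motivation, TestScore}:
  P1: blocked at fork node Motivation ∈ conditioning set.
  P2: blocked at fork node Motivation ∈ conditioning set.
  P3: blocked at fork node TestScore ∈ conditioning set.
  P4: blocked at fork node TestScore ∈ conditioning set.
{Motivation, TestScore} contains no descendant of Attendance and blocks every backdoor path.
Every element of {Motivation, TestScore} is needed (dropping Motivation leaves P2 open; dropping TestScore leaves P4 open), so no proper subset is valid.
Among all size-2 subsets of the eligible variables, only {Motivation, TestScore} blocks every backdoor path, so it is the unique smallest valid adjustment set.

{Motivation, TestScore}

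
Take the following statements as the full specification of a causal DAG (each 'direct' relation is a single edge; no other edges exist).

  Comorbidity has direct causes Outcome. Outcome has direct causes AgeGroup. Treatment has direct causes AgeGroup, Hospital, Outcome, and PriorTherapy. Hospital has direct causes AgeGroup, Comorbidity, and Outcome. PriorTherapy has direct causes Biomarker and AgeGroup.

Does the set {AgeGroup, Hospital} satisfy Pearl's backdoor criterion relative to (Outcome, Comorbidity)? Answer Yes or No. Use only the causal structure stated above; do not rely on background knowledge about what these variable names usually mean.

Backdoor paths from Outcome to Comorbidity (paths whose first edge points into Outcome):
  P1: Outcome <- AgeGroup -> PriorTherapy -> Treatment <- Hospital <- Comorbidity
  P2: Outcome <- AgeGroup -> Hospital <- Comorbidity
  P3: Outcome <- AgeGroup -> Treatment <- Hospital <- Comorbidity
Condition 1 (no descendant of Outcome in the set): FAILS — Hospital is a descendant of Outcome.
Condition 2 (every backdoor path blocked by {AgeGroup, Hospital}):
  P1: blocked at fork node AgeGroup ∈ conditioning set.
  P2: blocked at fork node AgeGroup ∈ conditioning set.
  P3: blocked at fork node AgeGroup ∈ conditioning set.
{AgeGroup, Hospital} does not satisfy the backdoor criterion.

No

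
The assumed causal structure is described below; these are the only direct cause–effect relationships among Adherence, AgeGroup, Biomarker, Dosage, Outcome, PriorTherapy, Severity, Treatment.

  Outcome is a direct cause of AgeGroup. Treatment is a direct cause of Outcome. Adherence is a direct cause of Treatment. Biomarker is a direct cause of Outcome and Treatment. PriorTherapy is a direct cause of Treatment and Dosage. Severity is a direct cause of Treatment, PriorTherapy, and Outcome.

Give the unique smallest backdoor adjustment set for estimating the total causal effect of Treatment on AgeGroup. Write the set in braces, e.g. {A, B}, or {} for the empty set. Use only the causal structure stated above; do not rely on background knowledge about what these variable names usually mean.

{Biomarker, Severity}

Variables eligible for adjustment (non-descendants of Treatment, excluding Treatment and AgeGroup): {Adherence, Biomarker, Dosage, PriorTherapy, Severity}.
Backdoor paths from Treatment to AgeGroup:
  P1: Treatment <- Severity -> Outcome -> AgeGroup
  P2: Treatment <- PriorTherapy <- Severity -> Outcome -> AgeGroup
  P3: Treatment <- Biomarker -> Outcome -> AgeGroup
The empty set is not sufficient: P1 (Treatment <- Severity -> Outcome -> AgeGroup) has no collider blocking it and no conditioned non-collider, so it is open.
Try {Biomarker, Severity}:
  P1: blocked at fork node Severity ∈ conditioning set.
  P2: blocked at fork node Severity ∈ conditioning set.
  P3: blocked at fork node Biomarker ∈ conditioning set.
{Biomarker, Severity} contains no descendant of Treatment and blocks every backdoor path.
Every element of {Biomarker, Severity} is needed (dropping Biomarker leaves P3 open; dropping Severity leaves P1 open), so no proper subset is valid.
Among all size-2 subsets of the eligible variables, only {Biomarker, Severity} blocks every backdoor path, so it is the unique smallest valid adjustment set.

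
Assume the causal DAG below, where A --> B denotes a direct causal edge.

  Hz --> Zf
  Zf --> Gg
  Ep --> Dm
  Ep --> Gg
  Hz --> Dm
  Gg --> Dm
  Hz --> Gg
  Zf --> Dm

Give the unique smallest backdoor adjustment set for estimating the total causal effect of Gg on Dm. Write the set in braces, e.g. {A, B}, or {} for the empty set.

Variables eligible for adjustment (non-descendants of Gg, excluding Gg and Dm): {Ep, Hz, Zf}.
Backdoor paths from Gg to Dm:
  P1: Gg <- Hz -> Zf -> Dm
  P2: Gg <- Hz -> Dm
  P3: Gg <- Zf <- Hz -> Dm
  P4: Gg <- Zf -> Dm
  P5: Gg <- Ep -> Dm
The empty set is not sufficient: P1 (Gg <- Hz -> Zf -> Dm) has no collider blocking it and no conditioned non-collider, so it is open.
Try {Ep, Hz, Zf}:
  P1: blocked at fork node Hz ∈ conditioning set.
  P2: blocked at fork node Hz ∈ conditioning set.
  P3: blocked at chain node Zf ∈ conditioning set.
  P4: blocked at fork node Zf ∈ conditioning set.
  P5: blocked at fork node Ep ∈ conditioning set.
{Ep, Hz, Zf} contains no descendant of Gg and blocks every backdoor path.
Every element of {Ep, Hz, Zf} is needed (dropping Ep leaves P5 open; dropping Hz leaves P2 open; dropping Zf leaves P4 open), so no proper subset is valid.
Among all size-3 subsets of the eligible variables, only {Ep, Hz, Zf} blocks every backdoor path, so it is the unique smallest valid adjustment set.

{Ep, Hz, Zf}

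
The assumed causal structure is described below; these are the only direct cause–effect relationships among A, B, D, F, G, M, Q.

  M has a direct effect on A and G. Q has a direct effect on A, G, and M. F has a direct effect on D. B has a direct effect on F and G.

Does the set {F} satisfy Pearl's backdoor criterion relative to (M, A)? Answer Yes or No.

No

Backdoor paths from M to A (paths whose first edge points into M):
  P1: M <- Q -> A
Condition 1 (no descendant of M in the set): holds — descendants of M are {A, G}; none are in {F}.
Condition 2 (every backdoor path blocked by {F}):
  P1: open — no interior node is in the conditioning set.
{F} does not satisfy the backdoor criterion.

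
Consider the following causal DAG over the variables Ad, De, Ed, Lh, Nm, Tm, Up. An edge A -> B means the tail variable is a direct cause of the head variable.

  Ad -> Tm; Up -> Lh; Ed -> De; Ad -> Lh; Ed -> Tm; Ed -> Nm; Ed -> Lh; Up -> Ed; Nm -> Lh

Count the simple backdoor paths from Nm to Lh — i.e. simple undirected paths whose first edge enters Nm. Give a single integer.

3

A backdoor path from Nm to Lh is any simple undirected path whose first edge points into Nm (i.e. leaves Nm via a parent).
Parents of Nm: {Ed}.
Enumerating:
  P1: Nm <- Ed <- Up -> Lh
  P2: Nm <- Ed -> Lh
  P3: Nm <- Ed -> Tm <- Ad -> Lh
That exhausts the simple backdoor paths. Count: 3.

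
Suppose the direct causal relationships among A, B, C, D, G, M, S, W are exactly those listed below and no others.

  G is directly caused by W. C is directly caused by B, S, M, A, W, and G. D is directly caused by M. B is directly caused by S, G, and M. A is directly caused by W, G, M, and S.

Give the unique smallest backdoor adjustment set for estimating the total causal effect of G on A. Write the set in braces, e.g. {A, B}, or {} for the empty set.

{W}

Variables eligible for adjustment (non-descendants of G, excluding G and A): {D, M, S, W}.
Backdoor paths from G to A:
  P1: G <- W -> A
  P2: G <- W -> C <- M -> A
  P3: G <- W -> C <- M -> B <- S -> A
  P4: G <- W -> C <- S -> A
  P5: G <- W -> C <- S -> B <- M -> A
  P6: G <- W -> C <- A
  P7: G <- W -> C <- B <- M -> A
  P8: G <- W -> C <- B <- S -> A
The empty set is not sufficient: P1 (G <- W -> A) has no collider blocking it and no conditioned non-collider, so it is open.
Try {W}:
  P1: blocked at fork node W ∈ conditioning set.
  P2: blocked at fork node W ∈ conditioning set.
  P3: blocked at fork node W ∈ conditioning set.
  P4: blocked at fork node W ∈ conditioning set.
  P5: blocked at fork node W ∈ conditioning set.
  P6: blocked at fork node W ∈ conditioning set.
  P7: blocked at fork node W ∈ conditioning set.
  P8: blocked at fork node W ∈ conditioning set.
{W} contains no descendant of G and blocks every backdoor path.
No other singleton works — e.g. {M} leaves P1 open — so {W} is the unique smallest valid adjustment set.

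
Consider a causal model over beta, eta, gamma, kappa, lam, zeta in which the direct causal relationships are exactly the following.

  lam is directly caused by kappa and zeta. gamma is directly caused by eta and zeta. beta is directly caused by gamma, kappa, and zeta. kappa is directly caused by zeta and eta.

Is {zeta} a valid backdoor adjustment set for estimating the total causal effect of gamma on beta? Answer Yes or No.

Backdoor paths from gamma to beta (paths whose first edge points into gamma):
  P1: gamma <- zeta -> kappa -> beta
  P2: gamma <- zeta -> lam <- kappa -> beta
  P3: gamma <- zeta -> beta
  P4: gamma <- eta -> kappa <- zeta -> beta
  P5: gamma <- eta -> kappa -> lam <- zeta -> beta
  P6: gamma <- eta -> kappa -> beta
Condition 1 (no descendant of gamma in the set): holds — descendants of gamma are {beta}; none are in {zeta}.
Condition 2 (every backdoor path blocked by {zeta}):
  P1: blocked at fork node zeta ∈ conditioning set.
  P2: blocked at fork node zeta ∈ conditioning set.
  P3: blocked at fork node zeta ∈ conditioning set.
  P4: blocked at collider kappa (neither it nor any descendant is in the conditioning set).
  P5: blocked at collider lam (neither it nor any descendant is in the conditioning set).
  P6: open — no interior node is in the conditioning set.
{zeta} does not satisfy the backdoor criterion.

No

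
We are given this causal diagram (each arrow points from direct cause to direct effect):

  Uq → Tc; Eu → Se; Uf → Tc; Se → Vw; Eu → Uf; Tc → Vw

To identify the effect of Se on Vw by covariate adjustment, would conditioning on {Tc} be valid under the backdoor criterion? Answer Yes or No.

Backdoor paths from Se to Vw (paths whose first edge points into Se):
  P1: Se <- Eu -> Uf -> Tc -> Vw
Condition 1 (no descendant of Se in the set): holds — descendants of Se are {Vw}; none are in {Tc}.
Condition 2 (every backdoor path blocked by {Tc}):
  P1: blocked at chain node Tc ∈ conditioning set.
{Tc} satisfies the backdoor criterion.

Yes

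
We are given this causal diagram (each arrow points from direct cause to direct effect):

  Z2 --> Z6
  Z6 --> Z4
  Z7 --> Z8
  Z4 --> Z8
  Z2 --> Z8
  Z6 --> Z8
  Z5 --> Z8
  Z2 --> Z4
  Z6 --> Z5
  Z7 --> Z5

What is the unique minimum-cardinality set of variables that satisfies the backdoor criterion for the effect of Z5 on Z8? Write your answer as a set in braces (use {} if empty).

{Z6, Z7}

Variables eligible for adjustment (non-descendants of Z5, excluding Z5 and Z8): {Z2, Z4, Z6, Z7}.
Backdoor paths from Z5 to Z8:
  P1: Z5 <- Z6 <- Z2 -> Z4 -> Z8
  P2: Z5 <- Z6 <- Z2 -> Z8
  P3: Z5 <- Z6 -> Z4 <- Z2 -> Z8
  P4: Z5 <- Z6 -> Z4 -> Z8
  P5: Z5 <- Z6 -> Z8
  P6: Z5 <- Z7 -> Z8
The empty set is not sufficient: P1 (Z5 <- Z6 <- Z2 -> Z4 -> Z8) has no collider blocking it and no conditioned non-collider, so it is open.
Try {Z6, Z7}:
  P1: blocked at chain node Z6 ∈ conditioning set.
  P2: blocked at chain node Z6 ∈ conditioning set.
  P3: blocked at fork node Z6 ∈ conditioning set.
  P4: blocked at fork node Z6 ∈ conditioning set.
  P5: blocked at fork node Z6 ∈ conditioning set.
  P6: blocked at fork node Z7 ∈ conditioning set.
{Z6, Z7} contains no descendant of Z5 and blocks every backdoor path.
Every element of {Z6, Z7} is needed (dropping Z6 leaves P1 open; dropping Z7 leaves P6 open), so no proper subset is valid.
Among all size-2 subsets of the eligible variables, only {Z6, Z7} blocks every backdoor path, so it is the unique smallest valid adjustment set.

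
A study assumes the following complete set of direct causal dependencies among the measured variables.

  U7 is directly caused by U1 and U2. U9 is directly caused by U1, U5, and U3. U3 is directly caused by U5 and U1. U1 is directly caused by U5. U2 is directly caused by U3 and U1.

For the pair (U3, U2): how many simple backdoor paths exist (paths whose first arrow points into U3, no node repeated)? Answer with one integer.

A backdoor path from U3 to U2 is any simple undirected path whose first edge points into U3 (i.e. leaves U3 via a parent).
Parents of U3: {U1, U5}.
Enumerating:
  P1: U3 <- U5 -> U1 -> U2
  P2: U3 <- U5 -> U1 -> U7 <- U2
  P3: U3 <- U5 -> U9 <- U1 -> U2
  P4: U3 <- U5 -> U9 <- U1 -> U7 <- U2
  P5: U3 <- U1 -> U2
  P6: U3 <- U1 -> U7 <- U2
That exhausts the simple backdoor paths. Count: 6.

6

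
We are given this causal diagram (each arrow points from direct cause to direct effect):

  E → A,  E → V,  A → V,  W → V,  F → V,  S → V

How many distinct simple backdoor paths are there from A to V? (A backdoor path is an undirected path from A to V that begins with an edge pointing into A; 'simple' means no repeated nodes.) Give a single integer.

A backdoor path from A to V is any simple undirected path whose first edge points into A (i.e. leaves A via a parent).
Parents of A: {E}.
Enumerating:
  P1: A <- E -> V
That exhausts the simple backdoor paths. Count: 1.

1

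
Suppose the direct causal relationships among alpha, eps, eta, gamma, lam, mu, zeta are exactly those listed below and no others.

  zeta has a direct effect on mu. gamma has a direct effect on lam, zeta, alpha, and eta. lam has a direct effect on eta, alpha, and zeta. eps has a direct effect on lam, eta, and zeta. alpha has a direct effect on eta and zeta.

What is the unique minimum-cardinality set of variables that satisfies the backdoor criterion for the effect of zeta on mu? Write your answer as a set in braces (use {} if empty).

{}

Variables eligible for adjustment (non-descendants of zeta, excluding zeta and mu): {alpha, eps, eta, gamma, lam}.
Backdoor paths from zeta to mu:
  (none)
With no backdoor paths the empty set already satisfies the criterion, and it is trivially minimal.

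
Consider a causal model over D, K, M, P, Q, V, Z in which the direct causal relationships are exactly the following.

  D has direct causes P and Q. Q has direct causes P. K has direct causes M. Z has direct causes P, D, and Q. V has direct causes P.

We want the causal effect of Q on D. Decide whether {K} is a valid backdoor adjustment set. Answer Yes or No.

No

Backdoor paths from Q to D (paths whose first edge points into Q):
  P1: Q <- P -> D
  P2: Q <- P -> Z <- D
Condition 1 (no descendant of Q in the set): holds — descendants of Q are {D, Z}; none are in {K}.
Condition 2 (every backdoor path blocked by {K}):
  P1: open — no interior node is in the conditioning set.
  P2: blocked at collider Z (neither it nor any descendant is in the conditioning set).
{K} does not satisfy the backdoor criterion.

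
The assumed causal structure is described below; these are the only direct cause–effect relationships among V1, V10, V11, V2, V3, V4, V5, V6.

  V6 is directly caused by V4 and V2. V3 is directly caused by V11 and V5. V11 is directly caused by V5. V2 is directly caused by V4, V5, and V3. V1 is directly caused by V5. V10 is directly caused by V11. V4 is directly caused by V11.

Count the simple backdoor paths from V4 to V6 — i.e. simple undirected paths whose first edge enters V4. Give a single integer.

4

A backdoor path from V4 to V6 is any simple undirected path whose first edge points into V4 (i.e. leaves V4 via a parent).
Parents of V4: {V11}.
Enumerating:
  P1: V4 <- V11 <- V5 -> V3 -> V2 -> V6
  P2: V4 <- V11 <- V5 -> V2 -> V6
  P3: V4 <- V11 -> V3 <- V5 -> V2 -> V6
  P4: V4 <- V11 -> V3 -> V2 -> V6
That exhausts the simple backdoor paths. Count: 4.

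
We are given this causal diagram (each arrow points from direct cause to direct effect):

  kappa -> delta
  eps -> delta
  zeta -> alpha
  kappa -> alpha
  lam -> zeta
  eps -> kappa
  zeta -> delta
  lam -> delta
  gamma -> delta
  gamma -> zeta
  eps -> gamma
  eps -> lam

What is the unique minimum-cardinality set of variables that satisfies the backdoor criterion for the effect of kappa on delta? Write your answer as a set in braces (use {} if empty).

Variables eligible for adjustment (non-descendants of kappa, excluding kappa and delta): {eps, gamma, lam, zeta}.
Backdoor paths from kappa to delta:
  P1: kappa <- eps -> lam -> zeta <- gamma -> delta
  P2: kappa <- eps -> lam -> zeta -> delta
  P3: kappa <- eps -> lam -> delta
  P4: kappa <- eps -> gamma -> zeta <- lam -> delta
  P5: kappa <- eps -> gamma -> zeta -> delta
  P6: kappa <- eps -> gamma -> delta
  P7: kappa <- eps -> delta
The empty set is not sufficient: P2 (kappa <- eps -> lam -> zeta -> delta) has no collider blocking it and no conditioned non-collider, so it is open.
Try {eps}:
  P1: blocked at fork node eps ∈ conditioning set.
  P2: blocked at fork node eps ∈ conditioning set.
  P3: blocked at fork node eps ∈ conditioning set.
  P4: blocked at fork node eps ∈ conditioning set.
  P5: blocked at fork node eps ∈ conditioning set.
  P6: blocked at fork node eps ∈ conditioning set.
  P7: blocked at fork node eps ∈ conditioning set.
{eps} contains no descendant of kappa and blocks every backdoor path.
No other singleton works — e.g. {lam} leaves P5 open — so {eps} is the unique smallest valid adjustment set.

{eps}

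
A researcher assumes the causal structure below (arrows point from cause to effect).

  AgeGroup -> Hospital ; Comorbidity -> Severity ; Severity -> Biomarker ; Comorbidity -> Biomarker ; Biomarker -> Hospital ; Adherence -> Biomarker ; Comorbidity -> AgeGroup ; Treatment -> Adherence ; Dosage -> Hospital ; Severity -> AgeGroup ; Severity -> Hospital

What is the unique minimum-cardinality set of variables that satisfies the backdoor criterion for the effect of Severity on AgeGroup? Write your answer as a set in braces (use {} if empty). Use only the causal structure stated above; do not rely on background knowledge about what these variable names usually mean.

{Comorbidity}

Variables eligible for adjustment (non-descendants of Severity, excluding Severity and AgeGroup): {Adherence, Comorbidity, Dosage, Treatment}.
Backdoor paths from Severity to AgeGroup:
  P1: Severity <- Comorbidity -> Biomarker -> Hospital <- AgeGroup
  P2: Severity <- Comorbidity -> AgeGroup
The empty set is not sufficient: P2 (Severity <- Comorbidity -> AgeGroup) has no collider blocking it and no conditioned non-collider, so it is open.
Try {Comorbidity}:
  P1: blocked at fork node Comorbidity ∈ conditioning set.
  P2: blocked at fork node Comorbidity ∈ conditioning set.
{Comorbidity} contains no descendant of Severity and blocks every backdoor path.
No other singleton works — e.g. {Treatment} leaves P2 open — so {Comorbidity} is the unique smallest valid adjustment set.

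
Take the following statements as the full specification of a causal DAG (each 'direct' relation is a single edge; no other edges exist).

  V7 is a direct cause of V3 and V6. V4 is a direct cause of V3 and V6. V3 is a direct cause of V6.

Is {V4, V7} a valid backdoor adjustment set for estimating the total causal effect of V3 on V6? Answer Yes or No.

Yes

Backdoor paths from V3 to V6 (paths whose first edge points into V3):
  P1: V3 <- V7 -> V6
  P2: V3 <- V4 -> V6
Condition 1 (no descendant of V3 in the set): holds — descendants of V3 are {V6}; none are in {V4, V7}.
Condition 2 (every backdoor path blocked by {V4, V7}):
  P1: blocked at fork node V7 ∈ conditioning set.
  P2: blocked at fork node V4 ∈ conditioning set.
{V4, V7} satisfies the backdoor criterion.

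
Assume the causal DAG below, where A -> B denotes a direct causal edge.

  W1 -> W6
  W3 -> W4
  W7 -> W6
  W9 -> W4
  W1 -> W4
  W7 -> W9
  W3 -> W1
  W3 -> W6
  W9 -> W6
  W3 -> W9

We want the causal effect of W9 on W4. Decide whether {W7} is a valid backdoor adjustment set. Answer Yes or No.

No

Backdoor paths from W9 to W4 (paths whose first edge points into W9):
  P1: W9 <- W3 -> W1 -> W4
  P2: W9 <- W3 -> W4
  P3: W9 <- W3 -> W6 <- W1 -> W4
  P4: W9 <- W7 -> W6 <- W3 -> W1 -> W4
  P5: W9 <- W7 -> W6 <- W3 -> W4
  P6: W9 <- W7 -> W6 <- W1 <- W3 -> W4
  P7: W9 <- W7 -> W6 <- W1 -> W4
Condition 1 (no descendant of W9 in the set): holds — descendants of W9 are {W4, W6}; none are in {W7}.
Condition 2 (every backdoor path blocked by {W7}):
  P1: open — no interior node is in the conditioning set.
  P2: open — no interior node is in the conditioning set.
  P3: blocked at collider W6 (neither it nor any descendant is in the conditioning set).
  P4: blocked at fork node W7 ∈ conditioning set.
  P5: blocked at fork node W7 ∈ conditioning set.
  P6: blocked at fork node W7 ∈ conditioning set.
  P7: blocked at fork node W7 ∈ conditioning set.
{W7} does not satisfy the backdoor criterion.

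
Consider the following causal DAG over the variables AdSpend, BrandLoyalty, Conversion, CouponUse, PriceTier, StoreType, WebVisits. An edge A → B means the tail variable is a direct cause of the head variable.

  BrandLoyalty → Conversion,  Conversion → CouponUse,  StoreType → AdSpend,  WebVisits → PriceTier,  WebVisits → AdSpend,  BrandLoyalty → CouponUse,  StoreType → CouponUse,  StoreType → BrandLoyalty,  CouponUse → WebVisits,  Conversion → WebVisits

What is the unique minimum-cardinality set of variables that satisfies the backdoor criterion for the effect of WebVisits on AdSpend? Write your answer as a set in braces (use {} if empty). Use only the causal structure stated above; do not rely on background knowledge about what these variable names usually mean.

Variables eligible for adjustment (non-descendants of WebVisits, excluding WebVisits and AdSpend): {BrandLoyalty, Conversion, CouponUse, StoreType}.
Backdoor paths from WebVisits to AdSpend:
  P1: WebVisits <- Conversion <- BrandLoyalty <- StoreType -> AdSpend
  P2: WebVisits <- Conversion <- BrandLoyalty -> CouponUse <- StoreType -> AdSpend
  P3: WebVisits <- Conversion -> CouponUse <- StoreType -> AdSpend
  P4: WebVisits <- Conversion -> CouponUse <- BrandLoyalty <- StoreType -> AdSpend
  P5: WebVisits <- CouponUse <- StoreType -> AdSpend
  P6: WebVisits <- CouponUse <- BrandLoyalty <- StoreType -> AdSpend
  P7: WebVisits <- CouponUse <- Conversion <- BrandLoyalty <- StoreType -> AdSpend
The empty set is not sufficient: P1 (WebVisits <- Conversion <- BrandLoyalty <- StoreType -> AdSpend) has no collider blocking it and no conditioned non-collider, so it is open.
Try {StoreType}:
  P1: blocked at fork node StoreType ∈ conditioning set.
  P2: blocked at collider CouponUse (neither it nor any descendant is in the conditioning set).
  P3: blocked at collider CouponUse (neither it nor any descendant is in the conditioning set).
  P4: blocked at collider CouponUse (neither it nor any descendant is in the conditioning set).
  P5: blocked at fork node StoreType ∈ conditioning set.
  P6: blocked at fork node StoreType ∈ conditioning set.
  P7: blocked at fork node StoreType ∈ conditioning set.
{StoreType} contains no descendant of WebVisits and blocks every backdoor path.
No other singleton works — e.g. {BrandLoyalty} leaves P5 open — so {StoreType} is the unique smallest valid adjustment set.

{StoreType}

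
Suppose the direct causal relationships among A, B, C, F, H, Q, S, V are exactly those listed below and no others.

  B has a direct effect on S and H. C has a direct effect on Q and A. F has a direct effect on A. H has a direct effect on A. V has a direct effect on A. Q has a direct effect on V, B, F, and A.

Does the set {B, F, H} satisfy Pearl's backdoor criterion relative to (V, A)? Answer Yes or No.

No

Backdoor paths from V to A (paths whose first edge points into V):
  P1: V <- Q <- C -> A
  P2: V <- Q -> F -> A
  P3: V <- Q -> B -> H -> A
  P4: V <- Q -> A
Condition 1 (no descendant of V in the set): holds — descendants of V are {A}; none are in {B, F, H}.
Condition 2 (every backdoor path blocked by {B, F, H}):
  P1: open — no interior node is in the conditioning set.
  P2: blocked at chain node F ∈ conditioning set.
  P3: blocked at chain node B ∈ conditioning set.
  P4: open — no interior node is in the conditioning set.
{B, F, H} does not satisfy the backdoor criterion.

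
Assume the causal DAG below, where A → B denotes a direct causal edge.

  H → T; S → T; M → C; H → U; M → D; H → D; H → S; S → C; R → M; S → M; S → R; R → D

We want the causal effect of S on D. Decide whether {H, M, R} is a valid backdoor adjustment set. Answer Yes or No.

Backdoor paths from S to D (paths whose first edge points into S):
  P1: S <- H -> D
Condition 1 (no descendant of S in the set): FAILS — M and R are descendants of S.
Condition 2 (every backdoor path blocked by {H, M, R}):
  P1: blocked at fork node H ∈ conditioning set.
{H, M, R} does not satisfy the backdoor criterion.

No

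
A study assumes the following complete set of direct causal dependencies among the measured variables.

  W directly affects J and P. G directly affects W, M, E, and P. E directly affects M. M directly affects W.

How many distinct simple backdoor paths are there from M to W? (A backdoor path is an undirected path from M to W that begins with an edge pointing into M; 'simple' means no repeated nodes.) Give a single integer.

4

A backdoor path from M to W is any simple undirected path whose first edge points into M (i.e. leaves M via a parent).
Parents of M: {E, G}.
Enumerating:
  P1: M <- G -> W
  P2: M <- G -> P <- W
  P3: M <- E <- G -> W
  P4: M <- E <- G -> P <- W
That exhausts the simple backdoor paths. Count: 4.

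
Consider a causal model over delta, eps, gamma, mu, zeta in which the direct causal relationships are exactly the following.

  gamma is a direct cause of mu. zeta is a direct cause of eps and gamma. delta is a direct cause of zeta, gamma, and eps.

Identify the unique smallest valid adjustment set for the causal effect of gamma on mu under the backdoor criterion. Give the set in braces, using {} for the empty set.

{}

Variables eligible for adjustment (non-descendants of gamma, excluding gamma and mu): {delta, eps, zeta}.
Backdoor paths from gamma to mu:
  (none)
With no backdoor paths the empty set already satisfies the criterion, and it is trivially minimal.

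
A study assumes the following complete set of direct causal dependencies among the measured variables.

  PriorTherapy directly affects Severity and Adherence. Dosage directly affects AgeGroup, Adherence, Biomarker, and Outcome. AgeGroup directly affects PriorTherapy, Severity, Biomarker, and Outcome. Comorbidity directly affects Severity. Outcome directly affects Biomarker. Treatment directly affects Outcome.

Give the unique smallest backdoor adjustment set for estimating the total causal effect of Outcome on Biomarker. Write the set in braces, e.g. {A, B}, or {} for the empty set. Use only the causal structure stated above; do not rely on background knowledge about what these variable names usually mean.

{AgeGroup, Dosage}

Variables eligible for adjustment (non-descendants of Outcome, excluding Outcome and Biomarker): {Adherence, AgeGroup, Comorbidity, Dosage, PriorTherapy, Severity, Treatment}.
Backdoor paths from Outcome to Biomarker:
  P1: Outcome <- Dosage -> AgeGroup -> Biomarker
  P2: Outcome <- Dosage -> Adherence <- PriorTherapy <- AgeGroup -> Biomarker
  P3: Outcome <- Dosage -> Adherence <- PriorTherapy -> Severity <- AgeGroup -> Biomarker
  P4: Outcome <- Dosage -> Biomarker
  P5: Outcome <- AgeGroup <- Dosage -> Biomarker
  P6: Outcome <- AgeGroup -> PriorTherapy -> Adherence <- Dosage -> Biomarker
  P7: Outcome <- AgeGroup -> Severity <- PriorTherapy -> Adherence <- Dosage -> Biomarker
  P8: Outcome <- AgeGroup -> Biomarker
The empty set is not sufficient: P1 (Outcome <- Dosage -> AgeGroup -> Biomarker) has no collider blocking it and no conditioned non-collider, so it is open.
Try {AgeGroup, Dosage}:
  P1: blocked at fork node Dosage ∈ conditioning set.
  P2: blocked at fork node Dosage ∈ conditioning set.
  P3: blocked at fork node Dosage ∈ conditioning set.
  P4: blocked at fork node Dosage ∈ conditioning set.
  P5: blocked at chain node AgeGroup ∈ conditioning set.
  P6: blocked at fork node AgeGroup ∈ conditioning set.
  P7: blocked at fork node AgeGroup ∈ conditioning set.
  P8: blocked at fork node AgeGroup ∈ conditioning set.
{AgeGroup, Dosage} contains no descendant of Outcome and blocks every backdoor path.
Every element of {AgeGroup, Dosage} is needed (dropping AgeGroup leaves P8 open; dropping Dosage leaves P4 open), so no proper subset is valid.
Among all size-2 subsets of the eligible variables, only {AgeGroup, Dosage} blocks every backdoor path, so it is the unique smallest valid adjustment set.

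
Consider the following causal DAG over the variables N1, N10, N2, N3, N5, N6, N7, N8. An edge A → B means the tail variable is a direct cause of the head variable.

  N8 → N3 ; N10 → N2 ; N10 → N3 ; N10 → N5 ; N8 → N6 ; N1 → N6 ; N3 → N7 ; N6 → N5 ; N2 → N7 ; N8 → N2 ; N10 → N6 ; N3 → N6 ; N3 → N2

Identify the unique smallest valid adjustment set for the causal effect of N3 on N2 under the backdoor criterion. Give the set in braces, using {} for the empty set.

Variables eligible for adjustment (non-descendants of N3, excluding N3 and N2): {N1, N10, N8}.
Backdoor paths from N3 to N2:
  P1: N3 <- N10 -> N6 <- N8 -> N2
  P2: N3 <- N10 -> N2
  P3: N3 <- N10 -> N5 <- N6 <- N8 -> N2
  P4: N3 <- N8 -> N6 <- N10 -> N2
  P5: N3 <- N8 -> N6 -> N5 <- N10 -> N2
  P6: N3 <- N8 -> N2
The empty set is not sufficient: P2 (N3 <- N10 -> N2) has no collider blocking it and no conditioned non-collider, so it is open.
Try {N10, N8}:
  P1: blocked at fork node N10 ∈ conditioning set.
  P2: blocked at fork node N10 ∈ conditioning set.
  P3: blocked at fork node N10 ∈ conditioning set.
  P4: blocked at fork node N8 ∈ conditioning set.
  P5: blocked at fork node N8 ∈ conditioning set.
  P6: blocked at fork node N8 ∈ conditioning set.
{N10, N8} contains no descendant of N3 and blocks every backdoor path.
Every element of {N10, N8} is needed (dropping N10 leaves P2 open; dropping N8 leaves P6 open), so no proper subset is valid.
Among all size-2 subsets of the eligible variables, only {N10, N8} blocks every backdoor path, so it is the unique smallest valid adjustment set.

{N10, N8}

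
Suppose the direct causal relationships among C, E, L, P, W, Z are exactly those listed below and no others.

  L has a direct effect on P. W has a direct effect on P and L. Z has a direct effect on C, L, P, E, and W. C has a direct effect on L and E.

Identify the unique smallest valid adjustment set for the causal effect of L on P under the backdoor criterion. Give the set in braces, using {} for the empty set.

Variables eligible for adjustment (non-descendants of L, excluding L and P): {C, E, W, Z}.
Backdoor paths from L to P:
  P1: L <- Z -> W -> P
  P2: L <- Z -> P
  P3: L <- C <- Z -> W -> P
  P4: L <- C <- Z -> P
  P5: L <- C -> E <- Z -> W -> P
  P6: L <- C -> E <- Z -> P
  P7: L <- W <- Z -> P
  P8: L <- W -> P
The empty set is not sufficient: P1 (L <- Z -> W -> P) has no collider blocking it and no conditioned non-collider, so it is open.
Try {W, Z}:
  P1: blocked at fork node Z ∈ conditioning set.
  P2: blocked at fork node Z ∈ conditioning set.
  P3: blocked at fork node Z ∈ conditioning set.
  P4: blocked at fork node Z ∈ conditioning set.
  P5: blocked at collider E (neither it nor any descendant is in the conditioning set).
  P6: blocked at collider E (neither it nor any descendant is in the conditioning set).
  P7: blocked at chain node W ∈ conditioning set.
  P8: blocked at fork node W ∈ conditioning set.
{W, Z} contains no descendant of L and blocks every backdoor path.
Every element of {W, Z} is needed (dropping W leaves P8 open; dropping Z leaves P2 open), so no proper subset is valid.
Among all size-2 subsets of the eligible variables, only {W, Z} blocks every backdoor path, so it is the unique smallest valid adjustment set.

{W, Z}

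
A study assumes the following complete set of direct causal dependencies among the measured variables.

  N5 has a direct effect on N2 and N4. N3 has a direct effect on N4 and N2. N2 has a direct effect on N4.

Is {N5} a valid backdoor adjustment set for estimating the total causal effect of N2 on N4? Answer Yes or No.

Backdoor paths from N2 to N4 (paths whose first edge points into N2):
  P1: N2 <- N3 -> N4
  P2: N2 <- N5 -> N4
Condition 1 (no descendant of N2 in the set): holds — descendants of N2 are {N4}; none are in {N5}.
Condition 2 (every backdoor path blocked by {N5}):
  P1: open — no interior node is in the conditioning set.
  P2: blocked at fork node N5 ∈ conditioning set.
{N5} does not satisfy the backdoor criterion.

No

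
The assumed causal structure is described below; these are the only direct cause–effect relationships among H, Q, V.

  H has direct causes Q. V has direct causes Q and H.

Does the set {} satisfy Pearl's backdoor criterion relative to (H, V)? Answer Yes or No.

No

Backdoor paths from H to V (paths whose first edge points into H):
  P1: H <- Q -> V
Condition 1 (no descendant of H in the set): holds — descendants of H are {V}; none are in {}.
Condition 2 (every backdoor path blocked by {}):
  P1: open — no interior node is in the conditioning set.
{} does not satisfy the backdoor criterion.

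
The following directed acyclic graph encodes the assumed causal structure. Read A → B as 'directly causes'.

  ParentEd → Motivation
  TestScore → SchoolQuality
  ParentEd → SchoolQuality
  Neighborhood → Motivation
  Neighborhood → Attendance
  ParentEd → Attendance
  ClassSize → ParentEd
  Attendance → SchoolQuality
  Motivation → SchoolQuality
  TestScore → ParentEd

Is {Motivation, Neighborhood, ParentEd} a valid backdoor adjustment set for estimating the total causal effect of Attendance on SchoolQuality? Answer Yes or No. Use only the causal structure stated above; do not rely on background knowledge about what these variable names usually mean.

Backdoor paths from Attendance to SchoolQuality (paths whose first edge points into Attendance):
  P1: Attendance <- Neighborhood -> Motivation <- ParentEd <- TestScore -> SchoolQuality
  P2: Attendance <- Neighborhood -> Motivation <- ParentEd -> SchoolQuality
  P3: Attendance <- Neighborhood -> Motivation -> SchoolQuality
  P4: Attendance <- ParentEd <- TestScore -> SchoolQuality
  P5: Attendance <- ParentEd -> Motivation -> SchoolQuality
  P6: Attendance <- ParentEd -> SchoolQuality
Condition 1 (no descendant of Attendance in the set): holds — descendants of Attendance are {SchoolQuality}; none are in {Motivation, Neighborhood, ParentEd}.
Condition 2 (every backdoor path blocked by {Motivation, Neighborhood, ParentEd}):
  P1: blocked at fork node Neighborhood ∈ conditioning set.
  P2: blocked at fork node Neighborhood ∈ conditioning set.
  P3: blocked at fork node Neighborhood ∈ conditioning set.
  P4: blocked at chain node ParentEd ∈ conditioning set.
  P5: blocked at fork node ParentEd ∈ conditioning set.
  P6: blocked at fork node ParentEd ∈ conditioning set.
{Motivation, Neighborhood, ParentEd} satisfies the backdoor criterion.

Yes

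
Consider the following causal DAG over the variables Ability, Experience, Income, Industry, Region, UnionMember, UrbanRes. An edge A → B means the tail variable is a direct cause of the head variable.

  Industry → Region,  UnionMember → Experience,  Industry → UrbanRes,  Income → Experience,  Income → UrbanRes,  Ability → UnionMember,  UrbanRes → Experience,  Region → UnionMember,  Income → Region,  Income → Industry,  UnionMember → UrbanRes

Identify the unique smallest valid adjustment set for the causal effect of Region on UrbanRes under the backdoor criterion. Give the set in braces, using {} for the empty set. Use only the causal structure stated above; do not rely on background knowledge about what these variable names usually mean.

{Income, Industry}

Variables eligible for adjustment (non-descendants of Region, excluding Region and UrbanRes): {Ability, Income, Industry}.
Backdoor paths from Region to UrbanRes:
  P1: Region <- Income -> Industry -> UrbanRes
  P2: Region <- Income -> UrbanRes
  P3: Region <- Income -> Experience <- UnionMember -> UrbanRes
  P4: Region <- Income -> Experience <- UrbanRes
  P5: Region <- Industry <- Income -> UrbanRes
  P6: Region <- Industry <- Income -> Experience <- UnionMember -> UrbanRes
  P7: Region <- Industry <- Income -> Experience <- UrbanRes
  P8: Region <- Industry -> UrbanRes
The empty set is not sufficient: P1 (Region <- Income -> Industry -> UrbanRes) has no collider blocking it and no conditioned non-collider, so it is open.
Try {Income, Industry}:
  P1: blocked at fork node Income ∈ conditioning set.
  P2: blocked at fork node Income ∈ conditioning set.
  P3: blocked at fork node Income ∈ conditioning set.
  P4: blocked at fork node Income ∈ conditioning set.
  P5: blocked at chain node Industry ∈ conditioning set.
  P6: blocked at chain node Industry ∈ conditioning set.
  P7: blocked at chain node Industry ∈ conditioning set.
  P8: blocked at fork node Industry ∈ conditioning set.
{Income, Industry} contains no descendant of Region and blocks every backdoor path.
Every element of {Income, Industry} is needed (dropping Income leaves P2 open; dropping Industry leaves P8 open), so no proper subset is valid.
Among all size-2 subsets of the eligible variables, only {Income, Industry} blocks every backdoor path, so it is the unique smallest valid adjustment set.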